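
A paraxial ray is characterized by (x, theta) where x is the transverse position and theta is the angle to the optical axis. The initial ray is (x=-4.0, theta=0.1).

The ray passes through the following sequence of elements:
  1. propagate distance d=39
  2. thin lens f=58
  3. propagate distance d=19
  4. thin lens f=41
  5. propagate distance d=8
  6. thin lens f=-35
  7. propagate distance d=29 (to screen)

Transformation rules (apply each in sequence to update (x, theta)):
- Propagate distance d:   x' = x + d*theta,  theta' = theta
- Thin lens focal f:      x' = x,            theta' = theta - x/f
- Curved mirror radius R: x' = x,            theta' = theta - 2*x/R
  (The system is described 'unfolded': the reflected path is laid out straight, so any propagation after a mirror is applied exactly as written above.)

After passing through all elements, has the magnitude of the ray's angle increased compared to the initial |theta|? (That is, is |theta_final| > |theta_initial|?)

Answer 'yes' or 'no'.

Initial: x=-4.0000 theta=0.1000
After 1 (propagate distance d=39): x=-0.1000 theta=0.1000
After 2 (thin lens f=58): x=-0.1000 theta=59/580 (≈0.1017)
After 3 (propagate distance d=19): x=1063/580 (≈1.8328) theta=59/580 (≈0.1017)
After 4 (thin lens f=41): x=1063/580 (≈1.8328) theta=339/5945 (≈0.0570)
After 5 (propagate distance d=8): x=54431/23780 (≈2.2889) theta=339/5945 (≈0.0570)
After 6 (thin lens f=-35): x=54431/23780 (≈2.2889) theta=101891/832300 (≈0.1224)
After 7 (propagate distance d=29 (to screen)): x=1214981/208075 (≈5.8391) theta=101891/832300 (≈0.1224)
|theta_initial|=0.1000 |theta_final|=101891/832300 (≈0.1224) -> increased

Answer: yes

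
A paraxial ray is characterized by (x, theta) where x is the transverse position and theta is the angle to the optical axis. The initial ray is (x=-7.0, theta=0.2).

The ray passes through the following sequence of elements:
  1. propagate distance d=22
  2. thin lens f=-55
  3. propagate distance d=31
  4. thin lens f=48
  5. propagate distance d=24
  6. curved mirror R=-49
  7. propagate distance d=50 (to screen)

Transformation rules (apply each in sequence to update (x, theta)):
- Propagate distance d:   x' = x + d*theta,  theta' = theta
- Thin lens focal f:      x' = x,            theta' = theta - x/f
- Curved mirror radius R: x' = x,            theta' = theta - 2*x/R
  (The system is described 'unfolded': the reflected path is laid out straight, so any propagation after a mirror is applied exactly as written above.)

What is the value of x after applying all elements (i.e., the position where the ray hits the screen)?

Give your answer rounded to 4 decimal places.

Answer: 19.8042

Derivation:
Initial: x=-7.0000 theta=0.2000
After 1 (propagate distance d=22): x=-2.6000 theta=0.2000
After 2 (thin lens f=-55): x=-2.6000 theta=42/275 (≈0.1527)
After 3 (propagate distance d=31): x=587/275 (≈2.1345) theta=42/275 (≈0.1527)
After 4 (thin lens f=48): x=587/275 (≈2.1345) theta=1429/13200 (≈0.1083)
After 5 (propagate distance d=24): x=2603/550 (≈4.7327) theta=1429/13200 (≈0.1083)
After 6 (curved mirror R=-49): x=2603/550 (≈4.7327) theta=38993/129360 (≈0.3014)
After 7 (propagate distance d=50 (to screen)): x=6404689/323400 (≈19.8042) theta=38993/129360 (≈0.3014)
Rounded to 4 decimal places: x = 19.8042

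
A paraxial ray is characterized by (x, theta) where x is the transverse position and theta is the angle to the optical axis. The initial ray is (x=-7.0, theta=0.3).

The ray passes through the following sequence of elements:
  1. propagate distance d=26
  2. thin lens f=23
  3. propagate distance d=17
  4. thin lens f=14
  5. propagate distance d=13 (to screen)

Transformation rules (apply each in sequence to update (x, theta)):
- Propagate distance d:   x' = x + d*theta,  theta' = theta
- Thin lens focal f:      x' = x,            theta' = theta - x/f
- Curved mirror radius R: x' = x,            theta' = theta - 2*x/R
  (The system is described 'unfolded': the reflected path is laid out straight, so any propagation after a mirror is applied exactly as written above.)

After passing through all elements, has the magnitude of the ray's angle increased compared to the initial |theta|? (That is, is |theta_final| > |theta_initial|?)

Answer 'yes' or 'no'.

Initial: x=-7.0000 theta=0.3000
After 1 (propagate distance d=26): x=0.8000 theta=0.3000
After 2 (thin lens f=23): x=0.8000 theta=61/230 (≈0.2652)
After 3 (propagate distance d=17): x=1221/230 (≈5.3087) theta=61/230 (≈0.2652)
After 4 (thin lens f=14): x=1221/230 (≈5.3087) theta=-367/3220 (≈-0.1140)
After 5 (propagate distance d=13 (to screen)): x=12323/3220 (≈3.8270) theta=-367/3220 (≈-0.1140)
|theta_initial|=0.3000 |theta_final|=367/3220 (≈0.1140) -> not increased

Answer: no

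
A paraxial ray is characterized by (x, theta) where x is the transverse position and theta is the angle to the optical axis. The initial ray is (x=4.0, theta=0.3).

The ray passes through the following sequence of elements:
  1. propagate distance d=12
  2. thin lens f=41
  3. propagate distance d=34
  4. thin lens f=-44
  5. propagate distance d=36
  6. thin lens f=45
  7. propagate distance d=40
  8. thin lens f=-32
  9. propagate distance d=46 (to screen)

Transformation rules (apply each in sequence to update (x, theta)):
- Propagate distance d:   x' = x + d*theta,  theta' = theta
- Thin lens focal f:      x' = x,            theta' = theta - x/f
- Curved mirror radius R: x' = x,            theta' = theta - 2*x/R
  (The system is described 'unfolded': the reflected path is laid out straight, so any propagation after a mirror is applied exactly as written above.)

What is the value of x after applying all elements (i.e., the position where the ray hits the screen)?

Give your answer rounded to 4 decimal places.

Answer: 35.1393

Derivation:
Initial: x=4.0000 theta=0.3000
After 1 (propagate distance d=12): x=7.6000 theta=0.3000
After 2 (thin lens f=41): x=7.6000 theta=47/410 (≈0.1146)
After 3 (propagate distance d=34): x=2357/205 (≈11.4976) theta=47/410 (≈0.1146)
After 4 (thin lens f=-44): x=2357/205 (≈11.4976) theta=3391/9020 (≈0.3759)
After 5 (propagate distance d=36): x=56446/2255 (≈25.0315) theta=3391/9020 (≈0.3759)
After 6 (thin lens f=45): x=56446/2255 (≈25.0315) theta=-73189/405900 (≈-0.1803)
After 7 (propagate distance d=40): x=32876/1845 (≈17.8190) theta=-73189/405900 (≈-0.1803)
After 8 (thin lens f=-32): x=32876/1845 (≈17.8190) theta=33963/90200 (≈0.3765)
After 9 (propagate distance d=46 (to screen)): x=14263061/405900 (≈35.1393) theta=33963/90200 (≈0.3765)
Rounded to 4 decimal places: x = 35.1393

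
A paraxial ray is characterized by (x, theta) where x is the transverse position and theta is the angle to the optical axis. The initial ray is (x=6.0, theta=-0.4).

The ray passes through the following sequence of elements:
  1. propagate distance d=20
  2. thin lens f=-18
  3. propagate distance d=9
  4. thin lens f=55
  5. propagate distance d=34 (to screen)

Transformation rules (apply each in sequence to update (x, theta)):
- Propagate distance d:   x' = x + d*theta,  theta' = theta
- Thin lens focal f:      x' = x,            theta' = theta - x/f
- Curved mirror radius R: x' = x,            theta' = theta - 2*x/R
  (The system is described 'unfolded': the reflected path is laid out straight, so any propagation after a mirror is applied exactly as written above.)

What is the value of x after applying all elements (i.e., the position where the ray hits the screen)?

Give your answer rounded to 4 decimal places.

Initial: x=6.0000 theta=-0.4000
After 1 (propagate distance d=20): x=-2.0000 theta=-0.4000
After 2 (thin lens f=-18): x=-2.0000 theta=-23/45 (≈-0.5111)
After 3 (propagate distance d=9): x=-6.6000 theta=-23/45 (≈-0.5111)
After 4 (thin lens f=55): x=-6.6000 theta=-88/225 (≈-0.3911)
After 5 (propagate distance d=34 (to screen)): x=-4477/225 (≈-19.8978) theta=-88/225 (≈-0.3911)
Rounded to 4 decimal places: x = -19.8978

Answer: -19.8978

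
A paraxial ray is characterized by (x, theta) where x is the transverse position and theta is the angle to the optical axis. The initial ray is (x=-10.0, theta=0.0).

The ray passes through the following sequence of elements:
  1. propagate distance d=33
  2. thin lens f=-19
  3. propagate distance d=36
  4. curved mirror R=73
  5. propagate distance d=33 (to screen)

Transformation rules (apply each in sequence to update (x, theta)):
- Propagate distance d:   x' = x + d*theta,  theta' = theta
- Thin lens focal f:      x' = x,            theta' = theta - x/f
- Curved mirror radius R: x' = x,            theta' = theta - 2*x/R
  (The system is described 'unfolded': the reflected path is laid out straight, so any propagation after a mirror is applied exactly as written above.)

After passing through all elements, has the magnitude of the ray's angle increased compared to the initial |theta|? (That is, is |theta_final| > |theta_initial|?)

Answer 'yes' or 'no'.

Answer: yes

Derivation:
Initial: x=-10.0000 theta=0.0000
After 1 (propagate distance d=33): x=-10.0000 theta=0.0000
After 2 (thin lens f=-19): x=-10.0000 theta=-10/19 (≈-0.5263)
After 3 (propagate distance d=36): x=-550/19 (≈-28.9474) theta=-10/19 (≈-0.5263)
After 4 (curved mirror R=73): x=-550/19 (≈-28.9474) theta=370/1387 (≈0.2668)
After 5 (propagate distance d=33 (to screen)): x=-27940/1387 (≈-20.1442) theta=370/1387 (≈0.2668)
|theta_initial|=0.0000 |theta_final|=370/1387 (≈0.2668) -> increased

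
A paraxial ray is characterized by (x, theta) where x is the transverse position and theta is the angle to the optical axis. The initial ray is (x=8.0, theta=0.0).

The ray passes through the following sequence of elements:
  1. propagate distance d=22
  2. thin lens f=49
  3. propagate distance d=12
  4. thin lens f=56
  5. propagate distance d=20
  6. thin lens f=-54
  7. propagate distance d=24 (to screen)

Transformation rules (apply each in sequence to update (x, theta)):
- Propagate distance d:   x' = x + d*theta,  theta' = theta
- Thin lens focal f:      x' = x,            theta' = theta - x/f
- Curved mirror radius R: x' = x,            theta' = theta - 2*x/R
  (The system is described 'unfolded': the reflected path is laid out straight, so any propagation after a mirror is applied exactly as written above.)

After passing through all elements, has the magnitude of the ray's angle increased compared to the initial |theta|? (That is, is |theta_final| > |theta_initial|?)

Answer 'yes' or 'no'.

Initial: x=8.0000 theta=0.0000
After 1 (propagate distance d=22): x=8.0000 theta=0.0000
After 2 (thin lens f=49): x=8.0000 theta=-8/49 (≈-0.1633)
After 3 (propagate distance d=12): x=296/49 (≈6.0408) theta=-8/49 (≈-0.1633)
After 4 (thin lens f=56): x=296/49 (≈6.0408) theta=-93/343 (≈-0.2711)
After 5 (propagate distance d=20): x=212/343 (≈0.6181) theta=-93/343 (≈-0.2711)
After 6 (thin lens f=-54): x=212/343 (≈0.6181) theta=-2405/9261 (≈-0.2597)
After 7 (propagate distance d=24 (to screen)): x=-2476/441 (≈-5.6145) theta=-2405/9261 (≈-0.2597)
|theta_initial|=0.0000 |theta_final|=2405/9261 (≈0.2597) -> increased

Answer: yes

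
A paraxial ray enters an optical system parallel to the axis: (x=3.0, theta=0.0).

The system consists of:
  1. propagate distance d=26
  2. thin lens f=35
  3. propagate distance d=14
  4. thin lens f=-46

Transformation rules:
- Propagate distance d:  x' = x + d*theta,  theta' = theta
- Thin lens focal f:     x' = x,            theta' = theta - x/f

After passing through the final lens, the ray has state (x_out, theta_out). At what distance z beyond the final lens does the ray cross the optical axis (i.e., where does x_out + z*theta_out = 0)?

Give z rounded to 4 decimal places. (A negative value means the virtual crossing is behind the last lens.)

Initial: x=3.0000 theta=0.0000
After 1 (propagate distance d=26): x=3.0000 theta=0.0000
After 2 (thin lens f=35): x=3.0000 theta=-3/35 (≈-0.0857)
After 3 (propagate distance d=14): x=1.8000 theta=-3/35 (≈-0.0857)
After 4 (thin lens f=-46): x=1.8000 theta=-15/322 (≈-0.0466)
z_focus = -x_out/theta_out = -(1.8000)/(-15/322) = 38.6400
Rounded to 4 decimal places: z = 38.6400

Answer: 38.6400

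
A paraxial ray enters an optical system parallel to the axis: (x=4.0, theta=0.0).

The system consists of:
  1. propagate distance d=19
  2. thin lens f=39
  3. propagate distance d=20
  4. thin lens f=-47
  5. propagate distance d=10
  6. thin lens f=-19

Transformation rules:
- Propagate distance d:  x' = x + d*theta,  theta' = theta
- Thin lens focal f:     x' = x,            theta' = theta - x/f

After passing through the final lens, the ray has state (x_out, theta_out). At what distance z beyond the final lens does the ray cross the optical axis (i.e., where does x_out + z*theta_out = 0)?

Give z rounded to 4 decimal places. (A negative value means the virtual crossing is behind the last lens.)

Initial: x=4.0000 theta=0.0000
After 1 (propagate distance d=19): x=4.0000 theta=0.0000
After 2 (thin lens f=39): x=4.0000 theta=-4/39 (≈-0.1026)
After 3 (propagate distance d=20): x=76/39 (≈1.9487) theta=-4/39 (≈-0.1026)
After 4 (thin lens f=-47): x=76/39 (≈1.9487) theta=-112/1833 (≈-0.0611)
After 5 (propagate distance d=10): x=2452/1833 (≈1.3377) theta=-112/1833 (≈-0.0611)
After 6 (thin lens f=-19): x=2452/1833 (≈1.3377) theta=108/11609 (≈0.0093)
z_focus = -x_out/theta_out = -(2452/1833)/(108/11609) = -11647/81 ≈ -143.7901
Rounded to 4 decimal places: z = -143.7901

Answer: -143.7901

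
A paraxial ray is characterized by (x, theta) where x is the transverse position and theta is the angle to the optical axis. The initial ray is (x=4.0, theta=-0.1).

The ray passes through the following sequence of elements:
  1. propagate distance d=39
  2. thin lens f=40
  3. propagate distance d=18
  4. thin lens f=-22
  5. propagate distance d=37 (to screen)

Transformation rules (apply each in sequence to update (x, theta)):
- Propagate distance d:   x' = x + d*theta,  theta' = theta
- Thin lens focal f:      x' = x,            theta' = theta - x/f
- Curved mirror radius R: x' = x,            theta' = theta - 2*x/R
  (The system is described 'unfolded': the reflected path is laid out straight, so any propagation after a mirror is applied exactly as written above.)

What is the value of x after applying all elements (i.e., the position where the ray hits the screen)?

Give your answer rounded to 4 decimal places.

Answer: -8.4723

Derivation:
Initial: x=4.0000 theta=-0.1000
After 1 (propagate distance d=39): x=0.1000 theta=-0.1000
After 2 (thin lens f=40): x=0.1000 theta=-0.1025
After 3 (propagate distance d=18): x=-1.7450 theta=-0.1025
After 4 (thin lens f=-22): x=-1.7450 theta=-2/11 (≈-0.1818)
After 5 (propagate distance d=37 (to screen)): x=-18639/2200 (≈-8.4723) theta=-2/11 (≈-0.1818)
Rounded to 4 decimal places: x = -8.4723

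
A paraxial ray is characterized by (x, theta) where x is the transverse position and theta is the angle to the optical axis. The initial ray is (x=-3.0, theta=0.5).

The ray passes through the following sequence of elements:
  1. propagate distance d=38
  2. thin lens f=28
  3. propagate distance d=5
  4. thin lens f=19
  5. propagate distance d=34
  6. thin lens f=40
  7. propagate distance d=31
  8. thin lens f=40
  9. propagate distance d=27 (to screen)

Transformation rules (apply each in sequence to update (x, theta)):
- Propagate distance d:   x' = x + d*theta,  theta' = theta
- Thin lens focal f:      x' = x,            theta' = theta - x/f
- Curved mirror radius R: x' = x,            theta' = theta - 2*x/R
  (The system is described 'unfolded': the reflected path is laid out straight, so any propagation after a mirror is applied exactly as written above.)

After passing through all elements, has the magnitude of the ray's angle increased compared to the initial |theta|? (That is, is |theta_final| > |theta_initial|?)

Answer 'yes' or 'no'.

Answer: no

Derivation:
Initial: x=-3.0000 theta=0.5000
After 1 (propagate distance d=38): x=16.0000 theta=0.5000
After 2 (thin lens f=28): x=16.0000 theta=-1/14 (≈-0.0714)
After 3 (propagate distance d=5): x=219/14 (≈15.6429) theta=-1/14 (≈-0.0714)
After 4 (thin lens f=19): x=219/14 (≈15.6429) theta=-17/19 (≈-0.8947)
After 5 (propagate distance d=34): x=-3931/266 (≈-14.7782) theta=-17/19 (≈-0.8947)
After 6 (thin lens f=40): x=-3931/266 (≈-14.7782) theta=-5589/10640 (≈-0.5253)
After 7 (propagate distance d=31): x=-330499/10640 (≈-31.0619) theta=-5589/10640 (≈-0.5253)
After 8 (thin lens f=40): x=-330499/10640 (≈-31.0619) theta=15277/60800 (≈0.2513)
After 9 (propagate distance d=27 (to screen)): x=-10332607/425600 (≈-24.2777) theta=15277/60800 (≈0.2513)
|theta_initial|=0.5000 |theta_final|=15277/60800 (≈0.2513) -> not increased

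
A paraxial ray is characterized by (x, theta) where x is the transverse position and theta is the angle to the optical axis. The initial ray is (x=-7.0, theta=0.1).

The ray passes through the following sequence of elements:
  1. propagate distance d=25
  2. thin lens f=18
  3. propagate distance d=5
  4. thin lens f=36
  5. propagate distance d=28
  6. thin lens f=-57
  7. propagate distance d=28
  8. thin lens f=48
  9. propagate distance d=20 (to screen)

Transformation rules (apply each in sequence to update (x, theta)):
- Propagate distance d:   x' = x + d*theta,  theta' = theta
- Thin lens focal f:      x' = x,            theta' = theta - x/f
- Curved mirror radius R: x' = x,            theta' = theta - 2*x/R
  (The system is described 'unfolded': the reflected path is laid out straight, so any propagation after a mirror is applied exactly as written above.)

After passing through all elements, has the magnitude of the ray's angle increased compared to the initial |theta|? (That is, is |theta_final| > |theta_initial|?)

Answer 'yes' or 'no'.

Initial: x=-7.0000 theta=0.1000
After 1 (propagate distance d=25): x=-4.5000 theta=0.1000
After 2 (thin lens f=18): x=-4.5000 theta=0.3500
After 3 (propagate distance d=5): x=-2.7500 theta=0.3500
After 4 (thin lens f=36): x=-2.7500 theta=307/720 (≈0.4264)
After 5 (propagate distance d=28): x=827/90 (≈9.1889) theta=307/720 (≈0.4264)
After 6 (thin lens f=-57): x=827/90 (≈9.1889) theta=4823/8208 (≈0.5876)
After 7 (propagate distance d=28): x=263083/10260 (≈25.6416) theta=4823/8208 (≈0.5876)
After 8 (thin lens f=48): x=263083/10260 (≈25.6416) theta=26297/492480 (≈0.0534)
After 9 (propagate distance d=20 (to screen)): x=3288481/123120 (≈26.7096) theta=26297/492480 (≈0.0534)
|theta_initial|=0.1000 |theta_final|=26297/492480 (≈0.0534) -> not increased

Answer: no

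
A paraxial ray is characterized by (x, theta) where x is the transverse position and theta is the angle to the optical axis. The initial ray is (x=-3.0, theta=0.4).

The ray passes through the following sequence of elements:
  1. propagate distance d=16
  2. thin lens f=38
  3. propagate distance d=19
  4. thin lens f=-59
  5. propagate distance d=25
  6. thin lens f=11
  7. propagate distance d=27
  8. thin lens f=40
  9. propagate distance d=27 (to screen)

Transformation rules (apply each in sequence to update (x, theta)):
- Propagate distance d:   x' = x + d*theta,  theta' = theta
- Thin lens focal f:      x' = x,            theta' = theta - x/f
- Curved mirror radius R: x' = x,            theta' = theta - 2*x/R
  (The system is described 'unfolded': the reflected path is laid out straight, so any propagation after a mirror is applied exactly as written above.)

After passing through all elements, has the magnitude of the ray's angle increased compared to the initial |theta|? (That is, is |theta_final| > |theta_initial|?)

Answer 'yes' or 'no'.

Initial: x=-3.0000 theta=0.4000
After 1 (propagate distance d=16): x=3.4000 theta=0.4000
After 2 (thin lens f=38): x=3.4000 theta=59/190 (≈0.3105)
After 3 (propagate distance d=19): x=9.3000 theta=59/190 (≈0.3105)
After 4 (thin lens f=-59): x=9.3000 theta=2624/5605 (≈0.4682)
After 5 (propagate distance d=25): x=235453/11210 (≈21.0038) theta=2624/5605 (≈0.4682)
After 6 (thin lens f=11): x=235453/11210 (≈21.0038) theta=-35545/24662 (≈-1.4413)
After 7 (propagate distance d=27): x=-1104296/61655 (≈-17.9109) theta=-35545/24662 (≈-1.4413)
After 8 (thin lens f=40): x=-1104296/61655 (≈-17.9109) theta=-612551/616550 (≈-0.9935)
After 9 (propagate distance d=27 (to screen)): x=-27581837/616550 (≈-44.7358) theta=-612551/616550 (≈-0.9935)
|theta_initial|=0.4000 |theta_final|=612551/616550 (≈0.9935) -> increased

Answer: yes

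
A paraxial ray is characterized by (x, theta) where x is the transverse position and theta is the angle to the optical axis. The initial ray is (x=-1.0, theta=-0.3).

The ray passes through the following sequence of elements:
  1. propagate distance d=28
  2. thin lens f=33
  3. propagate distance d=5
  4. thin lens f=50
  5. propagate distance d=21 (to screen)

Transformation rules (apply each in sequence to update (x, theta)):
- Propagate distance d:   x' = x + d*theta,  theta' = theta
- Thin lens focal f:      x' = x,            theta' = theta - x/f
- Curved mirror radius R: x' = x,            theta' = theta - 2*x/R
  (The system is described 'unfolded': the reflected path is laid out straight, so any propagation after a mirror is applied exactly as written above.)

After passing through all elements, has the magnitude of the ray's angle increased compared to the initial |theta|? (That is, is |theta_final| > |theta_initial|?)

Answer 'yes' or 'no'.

Answer: no

Derivation:
Initial: x=-1.0000 theta=-0.3000
After 1 (propagate distance d=28): x=-9.4000 theta=-0.3000
After 2 (thin lens f=33): x=-9.4000 theta=-1/66 (≈-0.0152)
After 3 (propagate distance d=5): x=-3127/330 (≈-9.4758) theta=-1/66 (≈-0.0152)
After 4 (thin lens f=50): x=-3127/330 (≈-9.4758) theta=959/5500 (≈0.1744)
After 5 (propagate distance d=21 (to screen)): x=-95933/16500 (≈-5.8141) theta=959/5500 (≈0.1744)
|theta_initial|=0.3000 |theta_final|=959/5500 (≈0.1744) -> not increased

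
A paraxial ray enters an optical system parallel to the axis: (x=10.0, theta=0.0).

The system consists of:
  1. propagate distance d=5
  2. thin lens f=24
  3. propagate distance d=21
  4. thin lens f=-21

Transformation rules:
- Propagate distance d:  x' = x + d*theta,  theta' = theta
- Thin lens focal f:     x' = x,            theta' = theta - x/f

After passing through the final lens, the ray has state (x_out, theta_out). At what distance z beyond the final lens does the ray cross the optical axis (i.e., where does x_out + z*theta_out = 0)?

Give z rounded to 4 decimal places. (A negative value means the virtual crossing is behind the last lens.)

Answer: 3.5000

Derivation:
Initial: x=10.0000 theta=0.0000
After 1 (propagate distance d=5): x=10.0000 theta=0.0000
After 2 (thin lens f=24): x=10.0000 theta=-5/12 (≈-0.4167)
After 3 (propagate distance d=21): x=1.2500 theta=-5/12 (≈-0.4167)
After 4 (thin lens f=-21): x=1.2500 theta=-5/14 (≈-0.3571)
z_focus = -x_out/theta_out = -(1.2500)/(-5/14) = 3.5000
Rounded to 4 decimal places: z = 3.5000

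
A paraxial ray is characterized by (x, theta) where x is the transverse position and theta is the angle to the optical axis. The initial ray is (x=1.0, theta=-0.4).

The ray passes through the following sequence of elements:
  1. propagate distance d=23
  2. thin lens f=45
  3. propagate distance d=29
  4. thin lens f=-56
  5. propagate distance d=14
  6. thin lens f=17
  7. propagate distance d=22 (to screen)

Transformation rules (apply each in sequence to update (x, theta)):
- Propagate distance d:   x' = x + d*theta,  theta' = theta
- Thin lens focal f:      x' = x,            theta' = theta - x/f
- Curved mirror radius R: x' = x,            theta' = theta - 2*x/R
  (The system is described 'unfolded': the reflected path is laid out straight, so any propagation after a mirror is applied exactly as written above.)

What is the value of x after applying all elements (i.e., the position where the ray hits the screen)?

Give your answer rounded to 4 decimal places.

Initial: x=1.0000 theta=-0.4000
After 1 (propagate distance d=23): x=-8.2000 theta=-0.4000
After 2 (thin lens f=45): x=-8.2000 theta=-49/225 (≈-0.2178)
After 3 (propagate distance d=29): x=-3266/225 (≈-14.5156) theta=-49/225 (≈-0.2178)
After 4 (thin lens f=-56): x=-3266/225 (≈-14.5156) theta=-601/1260 (≈-0.4770)
After 5 (propagate distance d=14): x=-3179/150 (≈-21.1933) theta=-601/1260 (≈-0.4770)
After 6 (thin lens f=17): x=-3179/150 (≈-21.1933) theta=4849/6300 (≈0.7697)
After 7 (propagate distance d=22 (to screen)): x=-1342/315 (≈-4.2603) theta=4849/6300 (≈0.7697)
Rounded to 4 decimal places: x = -4.2603

Answer: -4.2603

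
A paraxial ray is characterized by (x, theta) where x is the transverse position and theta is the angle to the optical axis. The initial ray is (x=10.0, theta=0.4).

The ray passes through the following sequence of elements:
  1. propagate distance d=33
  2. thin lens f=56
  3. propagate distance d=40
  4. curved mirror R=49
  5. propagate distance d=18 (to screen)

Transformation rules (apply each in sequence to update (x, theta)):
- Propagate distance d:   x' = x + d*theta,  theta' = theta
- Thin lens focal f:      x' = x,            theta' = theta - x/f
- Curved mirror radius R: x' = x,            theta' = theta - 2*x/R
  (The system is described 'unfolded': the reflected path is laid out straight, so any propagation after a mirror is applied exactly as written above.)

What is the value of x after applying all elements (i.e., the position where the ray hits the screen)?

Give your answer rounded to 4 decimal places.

Answer: 5.7464

Derivation:
Initial: x=10.0000 theta=0.4000
After 1 (propagate distance d=33): x=23.2000 theta=0.4000
After 2 (thin lens f=56): x=23.2000 theta=-1/70 (≈-0.0143)
After 3 (propagate distance d=40): x=792/35 (≈22.6286) theta=-1/70 (≈-0.0143)
After 4 (curved mirror R=49): x=792/35 (≈22.6286) theta=-3217/3430 (≈-0.9379)
After 5 (propagate distance d=18 (to screen)): x=1971/343 (≈5.7464) theta=-3217/3430 (≈-0.9379)
Rounded to 4 decimal places: x = 5.7464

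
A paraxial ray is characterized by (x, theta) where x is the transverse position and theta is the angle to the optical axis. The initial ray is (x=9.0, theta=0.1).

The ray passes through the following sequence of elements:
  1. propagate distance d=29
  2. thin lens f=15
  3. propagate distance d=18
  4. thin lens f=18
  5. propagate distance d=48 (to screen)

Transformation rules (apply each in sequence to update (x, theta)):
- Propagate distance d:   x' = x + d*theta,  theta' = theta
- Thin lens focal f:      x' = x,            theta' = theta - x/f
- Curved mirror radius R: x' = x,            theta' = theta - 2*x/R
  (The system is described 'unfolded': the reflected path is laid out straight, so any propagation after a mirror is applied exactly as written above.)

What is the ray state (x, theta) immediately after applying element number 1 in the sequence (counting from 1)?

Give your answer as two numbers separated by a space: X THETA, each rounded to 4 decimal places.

Answer: 11.9000 0.1000

Derivation:
Initial: x=9.0000 theta=0.1000
After 1 (propagate distance d=29): x=11.9000 theta=0.1000
Rounded to 4 decimal places: x = 11.9000, theta = 0.1000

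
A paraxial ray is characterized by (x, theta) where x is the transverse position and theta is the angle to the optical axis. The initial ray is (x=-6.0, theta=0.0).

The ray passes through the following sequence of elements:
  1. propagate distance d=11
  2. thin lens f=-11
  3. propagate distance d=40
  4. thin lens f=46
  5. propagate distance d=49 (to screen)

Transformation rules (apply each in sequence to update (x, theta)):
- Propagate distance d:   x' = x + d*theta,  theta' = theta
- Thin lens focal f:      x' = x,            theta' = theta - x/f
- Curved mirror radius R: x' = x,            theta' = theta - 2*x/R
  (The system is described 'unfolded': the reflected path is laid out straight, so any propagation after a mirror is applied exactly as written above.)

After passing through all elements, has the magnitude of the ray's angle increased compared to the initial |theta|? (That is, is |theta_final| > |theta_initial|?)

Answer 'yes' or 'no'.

Answer: yes

Derivation:
Initial: x=-6.0000 theta=0.0000
After 1 (propagate distance d=11): x=-6.0000 theta=0.0000
After 2 (thin lens f=-11): x=-6.0000 theta=-6/11 (≈-0.5455)
After 3 (propagate distance d=40): x=-306/11 (≈-27.8182) theta=-6/11 (≈-0.5455)
After 4 (thin lens f=46): x=-306/11 (≈-27.8182) theta=15/253 (≈0.0593)
After 5 (propagate distance d=49 (to screen)): x=-573/23 (≈-24.9130) theta=15/253 (≈0.0593)
|theta_initial|=0.0000 |theta_final|=15/253 (≈0.0593) -> increased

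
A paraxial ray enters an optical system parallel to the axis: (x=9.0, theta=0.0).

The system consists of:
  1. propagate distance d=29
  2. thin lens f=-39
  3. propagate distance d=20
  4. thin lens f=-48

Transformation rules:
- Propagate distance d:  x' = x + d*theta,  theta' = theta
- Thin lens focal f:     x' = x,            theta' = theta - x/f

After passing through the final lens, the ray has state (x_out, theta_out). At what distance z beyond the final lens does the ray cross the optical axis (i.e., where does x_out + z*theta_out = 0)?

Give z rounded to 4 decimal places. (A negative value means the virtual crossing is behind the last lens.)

Initial: x=9.0000 theta=0.0000
After 1 (propagate distance d=29): x=9.0000 theta=0.0000
After 2 (thin lens f=-39): x=9.0000 theta=3/13 (≈0.2308)
After 3 (propagate distance d=20): x=177/13 (≈13.6154) theta=3/13 (≈0.2308)
After 4 (thin lens f=-48): x=177/13 (≈13.6154) theta=107/208 (≈0.5144)
z_focus = -x_out/theta_out = -(177/13)/(107/208) = -2832/107 ≈ -26.4673
Rounded to 4 decimal places: z = -26.4673

Answer: -26.4673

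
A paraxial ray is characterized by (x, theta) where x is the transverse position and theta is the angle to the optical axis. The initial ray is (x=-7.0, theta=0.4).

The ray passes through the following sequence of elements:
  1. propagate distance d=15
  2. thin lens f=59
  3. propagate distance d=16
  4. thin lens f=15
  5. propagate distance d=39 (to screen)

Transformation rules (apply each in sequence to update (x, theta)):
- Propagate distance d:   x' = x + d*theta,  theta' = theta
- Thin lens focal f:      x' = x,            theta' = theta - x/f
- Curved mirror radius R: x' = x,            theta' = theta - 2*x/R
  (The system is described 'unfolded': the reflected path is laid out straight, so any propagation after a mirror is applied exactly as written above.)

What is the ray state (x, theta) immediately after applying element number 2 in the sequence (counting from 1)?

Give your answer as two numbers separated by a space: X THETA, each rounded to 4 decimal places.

Initial: x=-7.0000 theta=0.4000
After 1 (propagate distance d=15): x=-1.0000 theta=0.4000
After 2 (thin lens f=59): x=-1.0000 theta=123/295 (≈0.4169)
Rounded to 4 decimal places: x = -1.0000, theta = 0.4169

Answer: -1.0000 0.4169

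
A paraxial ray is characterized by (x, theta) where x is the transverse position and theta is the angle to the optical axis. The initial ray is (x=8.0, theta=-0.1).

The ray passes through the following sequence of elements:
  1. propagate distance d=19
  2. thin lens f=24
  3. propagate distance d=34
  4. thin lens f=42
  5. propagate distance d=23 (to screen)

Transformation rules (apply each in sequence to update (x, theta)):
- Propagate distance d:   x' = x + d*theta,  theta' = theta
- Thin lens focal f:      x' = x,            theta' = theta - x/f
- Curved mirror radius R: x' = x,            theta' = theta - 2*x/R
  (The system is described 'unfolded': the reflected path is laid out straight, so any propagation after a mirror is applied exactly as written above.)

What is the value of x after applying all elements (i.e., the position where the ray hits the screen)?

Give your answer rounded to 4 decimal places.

Answer: -10.8337

Derivation:
Initial: x=8.0000 theta=-0.1000
After 1 (propagate distance d=19): x=6.1000 theta=-0.1000
After 2 (thin lens f=24): x=6.1000 theta=-17/48 (≈-0.3542)
After 3 (propagate distance d=34): x=-713/120 (≈-5.9417) theta=-17/48 (≈-0.3542)
After 4 (thin lens f=42): x=-713/120 (≈-5.9417) theta=-67/315 (≈-0.2127)
After 5 (propagate distance d=23 (to screen)): x=-27301/2520 (≈-10.8337) theta=-67/315 (≈-0.2127)
Rounded to 4 decimal places: x = -10.8337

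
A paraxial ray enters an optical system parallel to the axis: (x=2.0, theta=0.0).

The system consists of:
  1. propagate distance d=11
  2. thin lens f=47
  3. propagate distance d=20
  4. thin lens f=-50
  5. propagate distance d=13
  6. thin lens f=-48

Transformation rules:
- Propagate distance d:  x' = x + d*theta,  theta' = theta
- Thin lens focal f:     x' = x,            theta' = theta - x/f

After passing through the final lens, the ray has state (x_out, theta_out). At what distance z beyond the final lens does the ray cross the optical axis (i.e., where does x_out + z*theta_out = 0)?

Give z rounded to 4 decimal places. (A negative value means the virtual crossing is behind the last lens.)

Initial: x=2.0000 theta=0.0000
After 1 (propagate distance d=11): x=2.0000 theta=0.0000
After 2 (thin lens f=47): x=2.0000 theta=-2/47 (≈-0.0426)
After 3 (propagate distance d=20): x=54/47 (≈1.1489) theta=-2/47 (≈-0.0426)
After 4 (thin lens f=-50): x=54/47 (≈1.1489) theta=-23/1175 (≈-0.0196)
After 5 (propagate distance d=13): x=1051/1175 (≈0.8945) theta=-23/1175 (≈-0.0196)
After 6 (thin lens f=-48): x=1051/1175 (≈0.8945) theta=-53/56400 (≈-0.0009)
z_focus = -x_out/theta_out = -(1051/1175)/(-53/56400) = 50448/53 ≈ 951.8491
Rounded to 4 decimal places: z = 951.8491

Answer: 951.8491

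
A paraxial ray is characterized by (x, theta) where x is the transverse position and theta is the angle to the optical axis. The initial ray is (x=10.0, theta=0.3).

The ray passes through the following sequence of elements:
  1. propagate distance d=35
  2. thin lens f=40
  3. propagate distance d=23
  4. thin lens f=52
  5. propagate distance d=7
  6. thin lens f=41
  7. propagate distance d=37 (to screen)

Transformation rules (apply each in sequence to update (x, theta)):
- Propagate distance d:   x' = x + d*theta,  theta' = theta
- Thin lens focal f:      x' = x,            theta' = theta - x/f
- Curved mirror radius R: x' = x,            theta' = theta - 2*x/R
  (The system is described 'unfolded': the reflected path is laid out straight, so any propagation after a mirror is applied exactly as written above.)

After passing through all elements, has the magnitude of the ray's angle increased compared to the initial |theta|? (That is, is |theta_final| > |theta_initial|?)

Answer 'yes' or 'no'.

Answer: yes

Derivation:
Initial: x=10.0000 theta=0.3000
After 1 (propagate distance d=35): x=20.5000 theta=0.3000
After 2 (thin lens f=40): x=20.5000 theta=-0.2125
After 3 (propagate distance d=23): x=15.6125 theta=-0.2125
After 4 (thin lens f=52): x=15.6125 theta=-2133/4160 (≈-0.5127)
After 5 (propagate distance d=7): x=50017/4160 (≈12.0233) theta=-2133/4160 (≈-0.5127)
After 6 (thin lens f=41): x=50017/4160 (≈12.0233) theta=-13747/17056 (≈-0.8060)
After 7 (propagate distance d=37 (to screen)): x=-3035693/170560 (≈-17.7984) theta=-13747/17056 (≈-0.8060)
|theta_initial|=0.3000 |theta_final|=13747/17056 (≈0.8060) -> increased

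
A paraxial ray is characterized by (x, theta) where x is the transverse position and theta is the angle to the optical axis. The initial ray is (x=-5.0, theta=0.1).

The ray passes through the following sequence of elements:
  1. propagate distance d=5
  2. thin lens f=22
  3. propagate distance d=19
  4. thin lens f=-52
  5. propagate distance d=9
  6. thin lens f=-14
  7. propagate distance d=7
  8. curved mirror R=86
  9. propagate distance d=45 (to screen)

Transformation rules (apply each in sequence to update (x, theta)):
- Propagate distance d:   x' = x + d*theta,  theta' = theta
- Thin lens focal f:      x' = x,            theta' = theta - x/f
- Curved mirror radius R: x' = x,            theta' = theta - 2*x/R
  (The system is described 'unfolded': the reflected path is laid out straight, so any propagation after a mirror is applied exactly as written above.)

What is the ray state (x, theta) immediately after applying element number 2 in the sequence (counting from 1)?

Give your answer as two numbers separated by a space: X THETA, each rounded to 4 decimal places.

Initial: x=-5.0000 theta=0.1000
After 1 (propagate distance d=5): x=-4.5000 theta=0.1000
After 2 (thin lens f=22): x=-4.5000 theta=67/220 (≈0.3045)
Rounded to 4 decimal places: x = -4.5000, theta = 0.3045

Answer: -4.5000 0.3045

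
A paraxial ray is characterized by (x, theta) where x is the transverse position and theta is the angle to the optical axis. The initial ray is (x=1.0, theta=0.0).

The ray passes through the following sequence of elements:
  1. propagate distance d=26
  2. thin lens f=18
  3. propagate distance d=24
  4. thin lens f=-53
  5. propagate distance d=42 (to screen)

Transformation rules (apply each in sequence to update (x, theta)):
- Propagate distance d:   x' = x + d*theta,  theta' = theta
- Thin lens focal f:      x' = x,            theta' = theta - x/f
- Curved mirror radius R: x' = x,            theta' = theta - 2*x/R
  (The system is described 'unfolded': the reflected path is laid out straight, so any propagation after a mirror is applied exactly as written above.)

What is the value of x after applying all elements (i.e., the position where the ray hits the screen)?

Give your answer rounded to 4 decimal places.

Initial: x=1.0000 theta=0.0000
After 1 (propagate distance d=26): x=1.0000 theta=0.0000
After 2 (thin lens f=18): x=1.0000 theta=-1/18 (≈-0.0556)
After 3 (propagate distance d=24): x=-1/3 (≈-0.3333) theta=-1/18 (≈-0.0556)
After 4 (thin lens f=-53): x=-1/3 (≈-0.3333) theta=-59/954 (≈-0.0618)
After 5 (propagate distance d=42 (to screen)): x=-466/159 (≈-2.9308) theta=-59/954 (≈-0.0618)
Rounded to 4 decimal places: x = -2.9308

Answer: -2.9308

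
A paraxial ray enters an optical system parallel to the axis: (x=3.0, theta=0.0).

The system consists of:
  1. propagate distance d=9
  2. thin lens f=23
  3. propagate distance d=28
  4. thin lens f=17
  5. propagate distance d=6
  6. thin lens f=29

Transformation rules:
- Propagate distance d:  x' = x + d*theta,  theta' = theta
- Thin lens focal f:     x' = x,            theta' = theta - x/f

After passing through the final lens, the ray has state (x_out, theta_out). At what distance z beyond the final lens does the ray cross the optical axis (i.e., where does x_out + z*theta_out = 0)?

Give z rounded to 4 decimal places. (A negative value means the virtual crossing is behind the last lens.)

Answer: -23.8377

Derivation:
Initial: x=3.0000 theta=0.0000
After 1 (propagate distance d=9): x=3.0000 theta=0.0000
After 2 (thin lens f=23): x=3.0000 theta=-3/23 (≈-0.1304)
After 3 (propagate distance d=28): x=-15/23 (≈-0.6522) theta=-3/23 (≈-0.1304)
After 4 (thin lens f=17): x=-15/23 (≈-0.6522) theta=-36/391 (≈-0.0921)
After 5 (propagate distance d=6): x=-471/391 (≈-1.2046) theta=-36/391 (≈-0.0921)
After 6 (thin lens f=29): x=-471/391 (≈-1.2046) theta=-573/11339 (≈-0.0505)
z_focus = -x_out/theta_out = -(-471/391)/(-573/11339) = -4553/191 ≈ -23.8377
Rounded to 4 decimal places: z = -23.8377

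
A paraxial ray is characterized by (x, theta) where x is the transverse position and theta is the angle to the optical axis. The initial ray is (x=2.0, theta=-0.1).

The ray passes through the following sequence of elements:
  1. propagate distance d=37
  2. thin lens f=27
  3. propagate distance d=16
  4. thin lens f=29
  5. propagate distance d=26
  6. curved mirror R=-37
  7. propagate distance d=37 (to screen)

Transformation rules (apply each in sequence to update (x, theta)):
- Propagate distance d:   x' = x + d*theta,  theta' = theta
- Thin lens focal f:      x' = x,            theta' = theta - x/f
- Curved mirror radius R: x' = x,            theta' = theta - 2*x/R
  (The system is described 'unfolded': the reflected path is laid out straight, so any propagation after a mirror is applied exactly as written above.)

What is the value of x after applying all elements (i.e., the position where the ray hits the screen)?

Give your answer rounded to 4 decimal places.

Answer: -2.0457

Derivation:
Initial: x=2.0000 theta=-0.1000
After 1 (propagate distance d=37): x=-1.7000 theta=-0.1000
After 2 (thin lens f=27): x=-1.7000 theta=-1/27 (≈-0.0370)
After 3 (propagate distance d=16): x=-619/270 (≈-2.2926) theta=-1/27 (≈-0.0370)
After 4 (thin lens f=29): x=-619/270 (≈-2.2926) theta=329/7830 (≈0.0420)
After 5 (propagate distance d=26): x=-9397/7830 (≈-1.2001) theta=329/7830 (≈0.0420)
After 6 (curved mirror R=-37): x=-9397/7830 (≈-1.2001) theta=-2207/96570 (≈-0.0229)
After 7 (propagate distance d=37 (to screen)): x=-8009/3915 (≈-2.0457) theta=-2207/96570 (≈-0.0229)
Rounded to 4 decimal places: x = -2.0457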